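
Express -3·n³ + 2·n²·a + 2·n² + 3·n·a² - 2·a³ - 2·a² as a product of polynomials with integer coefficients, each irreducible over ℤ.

Group: n·(-3·n² + 5·n·a + 2·n - 2·a² - 2·a) + a·(-3·n² + 5·n·a + 2·n - 2·a² - 2·a); both groups contain (-3·n² + 5·n·a + 2·n - 2·a² - 2·a), so (n + a) is a factor with cofactor -3·n² + 5·n·a + 2·n - 2·a² - 2·a.
The cofactor groups again: -3·n² + 5·n·a + 2·n - 2·a² - 2·a = -3·n·(n - a) + (2·a + 2)·(n - a); both groups contain (n - a), giving -(3·n - 2·a - 2)·(n - a).

-(3·n - 2·a - 2)·(n - a)·(n + a)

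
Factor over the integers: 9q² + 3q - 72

3(3q - 8)(q + 3)

Pull out the common factor 3, then factor the remaining trinomial.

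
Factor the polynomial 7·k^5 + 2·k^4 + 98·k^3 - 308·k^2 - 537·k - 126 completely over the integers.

(7·k + 2)·(k + 1)·(k - 3)·(k^2 + 2·k + 21)

Trying the rational-root candidates, k = -1 is a root, giving the factor (k + 1) and quotient 7·k^4 - 5·k^3 + 103·k^2 - 411·k - 126.
Then k = -2/7 is a root, so (7·k + 2) divides it; the quotient is k^3 - k^2 + 15·k - 63.
Continuing, k = 3 is a root, giving the factor (k - 3) and quotient k^2 + 2·k + 21.
The quadratic k^2 + 2·k + 21 has discriminant -80 < 0 and is irreducible over ℤ.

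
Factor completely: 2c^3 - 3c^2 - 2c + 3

Testing divisors of the constant over divisors of the leading coefficient, c = -1 is a root, so (c + 1) divides it; the quotient is 2c^2 - 5c + 3.
The remaining quadratic factors as (2c - 3)(c - 1).

(2c - 3)(c + 1)(c - 1)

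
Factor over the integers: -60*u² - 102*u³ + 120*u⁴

6*u²*(4*u - 5)*(5*u + 2)

Pull out the common factor 6*u², then factor the remaining trinomial.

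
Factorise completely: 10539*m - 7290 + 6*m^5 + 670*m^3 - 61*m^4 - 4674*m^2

Among the possible rational roots, m = 5/3 is a root, so (3*m - 5) is a factor; dividing leaves 2*m^4 - 17*m^3 + 195*m^2 - 1233*m + 1458.
Then m = 3/2 is a root, so (2*m - 3) is a factor; dividing leaves m^3 - 7*m^2 + 87*m - 486.
Next, m = 6 is a root, so (m - 6) is a factor; dividing leaves m^2 - m + 81.
The quadratic m^2 - m + 81 has discriminant -323 < 0 and is irreducible over ℤ.

(2*m - 3)*(3*m - 5)*(m - 6)*(m^2 - m + 81)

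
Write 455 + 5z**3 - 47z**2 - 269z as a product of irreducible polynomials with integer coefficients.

(5z - 7)(z + 5)(z - 13)

By the rational root theorem, z = 7/5 is a root, so (5z - 7) is a factor; dividing leaves z**2 - 8z - 65.
The remaining quadratic factors as (z - 13)(z + 5).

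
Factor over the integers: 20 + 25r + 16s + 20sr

(4s + 5)(5r + 4)

Group as (20sr + 16s) + (25r + 20) = 4s(5r + 4) + 5(5r + 4).
Both groups share the factor (5r + 4).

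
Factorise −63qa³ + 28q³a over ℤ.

Pull out the common factor 7qa; 4q² − 9a² is a difference of squares.

7aq(2q − 3a)(2q + 3a)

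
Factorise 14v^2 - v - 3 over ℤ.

(2v - 1)(7v + 3)

Need a pair with product 14·(-3) = -42 and sum -1: that's 6 and -7.
Split the middle term: 14v^2 + 6v - 7v - 3 = 2v(7v + 3) - (7v + 3).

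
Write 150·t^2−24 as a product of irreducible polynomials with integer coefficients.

6·(5·t+2)·(5·t−2)

Pull out the common factor 6; 25·t^2−4 is a difference of squares.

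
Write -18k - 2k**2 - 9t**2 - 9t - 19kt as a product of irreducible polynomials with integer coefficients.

-(2k + t)(k + 9t + 9)

Group: -2k(k + 9t + 9) - t(k + 9t + 9); both groups contain (k + 9t + 9).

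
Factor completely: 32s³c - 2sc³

Every term has a factor of 2sc. Then 16s² - c² = (4s)² − (c)².

2cs(4s - c)(4s + c)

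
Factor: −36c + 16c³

4c(2c + 3)(2c − 3)

Factor out 4c, leaving 4c² − 9, which is a difference of two squares.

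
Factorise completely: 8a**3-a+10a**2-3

(2a-1)(4a+3)(a+1)

Among the possible rational roots, a = 1/2 is a root, giving the factor (2a-1) and quotient 4a**2+7a+3.
The remaining quadratic factors as (4a+3)(a+1).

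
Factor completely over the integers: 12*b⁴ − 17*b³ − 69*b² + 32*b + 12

Trying the rational-root candidates, b = −1/4 is a root, so (4*b + 1) divides it; the quotient is 3*b³ − 5*b² − 16*b + 12.
Continuing, b = 3 is a root, so (b − 3) divides it; the quotient is 3*b² + 4*b − 4.
The remaining quadratic factors as (3*b − 2)(b + 2).

(3*b − 2)*(4*b + 1)*(b + 2)*(b − 3)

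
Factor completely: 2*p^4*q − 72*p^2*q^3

Factor out 2*p^2*q, leaving p^2 − 36*q^2, which is a difference of two squares.

2*p^2*q*(p + 6*q)*(p − 6*q)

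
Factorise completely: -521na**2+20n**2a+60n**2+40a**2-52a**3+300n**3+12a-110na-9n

Group: 10n(30n**2-37na-3n-4a**2+4a) + (13a+3)(30n**2-37na-3n-4a**2+4a); both groups contain (30n**2-37na-3n-4a**2+4a), so (10n+13a+3) is a factor with cofactor 30n**2-37na-3n-4a**2+4a.
The cofactor groups again: 30n**2-37na-3n-4a**2+4a = 10n(3n-4a) + (a-1)(3n-4a); both groups contain (3n-4a), giving (10n+a-1)(3n-4a).

(3n-4a)(10n+13a+3)(10n+a-1)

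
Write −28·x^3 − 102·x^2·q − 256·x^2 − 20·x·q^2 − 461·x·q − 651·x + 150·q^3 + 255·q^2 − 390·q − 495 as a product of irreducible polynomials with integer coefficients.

−(2·x − 2·q + 3)·(7·x + 15·q + 15)·(2·x + 5·q + 11)

Group: 2·x·(−14·x^2 − 65·x·q − 107·x − 75·q^2 − 240·q − 165) + (−2·q + 3)·(−14·x^2 − 65·x·q − 107·x − 75·q^2 − 240·q − 165); both groups contain (−14·x^2 − 65·x·q − 107·x − 75·q^2 − 240·q − 165), so (2·x − 2·q + 3) is a factor with cofactor −14·x^2 − 65·x·q − 107·x − 75·q^2 − 240·q − 165.
The cofactor groups again: −14·x^2 − 65·x·q − 107·x − 75·q^2 − 240·q − 165 = −2·x·(7·x + 15·q + 15) + (−5·q − 11)·(7·x + 15·q + 15); both groups contain (7·x + 15·q + 15), giving −(2·x + 5·q + 11)·(7·x + 15·q + 15).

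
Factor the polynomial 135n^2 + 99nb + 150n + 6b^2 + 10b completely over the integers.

Group: 15n(9n + 6b + 10) + b(9n + 6b + 10); both groups contain (9n + 6b + 10).

(9n + 6b + 10)(15n + b)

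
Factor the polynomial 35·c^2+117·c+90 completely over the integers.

(5·c+6)·(7·c+15)

Need a pair with product 35·90 = 3150 and sum 117: that's 42 and 75.
Split the middle term: 35·c^2+42·c + 75·c+90 = 7·c·(5·c+6) + 15·(5·c+6).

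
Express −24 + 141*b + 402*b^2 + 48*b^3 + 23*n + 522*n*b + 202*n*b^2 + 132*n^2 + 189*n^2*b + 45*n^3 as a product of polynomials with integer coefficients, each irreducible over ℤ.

Group: 3*n*(15*n^2 + 58*n*b + 4*n + 48*b^2 + 18*b − 3) + (b + 8)*(15*n^2 + 58*n*b + 4*n + 48*b^2 + 18*b − 3); both groups contain (15*n^2 + 58*n*b + 4*n + 48*b^2 + 18*b − 3), so (3*n + b + 8) is a factor with cofactor 15*n^2 + 58*n*b + 4*n + 48*b^2 + 18*b − 3.
The cofactor groups again: 15*n^2 + 58*n*b + 4*n + 48*b^2 + 18*b − 3 = 3*n*(5*n + 6*b + 3) + (8*b − 1)*(5*n + 6*b + 3); both groups contain (5*n + 6*b + 3), giving (3*n + 8*b − 1)*(5*n + 6*b + 3).

(5*n + 6*b + 3)*(3*n + 8*b − 1)*(3*n + b + 8)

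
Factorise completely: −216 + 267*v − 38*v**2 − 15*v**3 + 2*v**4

Trying the rational-root candidates, v = −9/2 is a root, so (2*v + 9) divides it; the quotient is v**3 − 12*v**2 + 35*v − 24.
Next, v = 1 is a root, giving the factor (v − 1) and quotient v**2 − 11*v + 24.
The remaining quadratic factors as (v − 8)(v − 3).

(2*v + 9)*(v − 1)*(v − 3)*(v − 8)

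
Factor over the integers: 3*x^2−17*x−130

(3*x+13)*(x−10)

Need a pair with product 3·(−130) = −390 and sum −17: that's −30 and 13.
Split the middle term: 3*x^2−30*x + 13*x−130 = 3*x*(x−10) + 13*(x−10).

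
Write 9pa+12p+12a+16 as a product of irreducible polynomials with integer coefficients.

Group as (9pa+12p) + (12a+16) = 3p(3a+4) + 4(3a+4).
Both groups share the factor (3a+4).

(3a+4)(3p+4)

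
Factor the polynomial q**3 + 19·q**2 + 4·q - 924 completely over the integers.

Trying the rational-root candidates, q = 6 is a root, giving the factor (q - 6) and quotient q**2 + 25·q + 154.
The remaining quadratic factors as (q + 11)(q + 14).

(q + 11)·(q + 14)·(q - 6)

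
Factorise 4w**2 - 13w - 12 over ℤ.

(4w + 3)(w - 4)

Need a pair with product 4·(-12) = -48 and sum -13: that's 3 and -16.
Split the middle term: 4w**2 + 3w - 16w - 12 = w(4w + 3) - 4(4w + 3).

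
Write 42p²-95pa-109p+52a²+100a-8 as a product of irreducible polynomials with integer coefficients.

Group: 14p(3p-4a-8) + (-13a+1)(3p-4a-8); both groups contain (3p-4a-8).

(14p-13a+1)(3p-4a-8)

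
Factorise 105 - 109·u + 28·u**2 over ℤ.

(4·u - 7)·(7·u - 15)

Need a pair with product 28·105 = 2940 and sum -109: that's -49 and -60.
Split the middle term: 28·u**2 - 49·u - 60·u + 105 = 7·u·(4·u - 7) - 15·(4·u - 7).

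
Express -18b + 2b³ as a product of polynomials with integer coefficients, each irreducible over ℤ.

Factor out 2b, leaving b² - 9, which is a difference of two squares.

2b(b + 3)(b - 3)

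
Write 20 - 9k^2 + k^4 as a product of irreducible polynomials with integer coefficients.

Substitute u = k^2 to get a quadratic in u, then factor.
k^2 - 4 is a difference of squares.
k^2 - 5 is irreducible over ℤ (5 is not a perfect square).

(k + 2)(k - 2)(k^2 - 5)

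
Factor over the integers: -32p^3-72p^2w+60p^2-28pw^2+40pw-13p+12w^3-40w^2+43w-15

-(4p+6w-5)(8p-2w+3)(p+w-1)

Group: p(-32p^2-40pw+28p+12w^2-28w+15) + (w-1)(-32p^2-40pw+28p+12w^2-28w+15); both groups contain (-32p^2-40pw+28p+12w^2-28w+15), so (p+w-1) is a factor with cofactor -32p^2-40pw+28p+12w^2-28w+15.
The cofactor groups again: -32p^2-40pw+28p+12w^2-28w+15 = -8p(4p+6w-5) + (2w-3)(4p+6w-5); both groups contain (4p+6w-5), giving -(8p-2w+3)(4p+6w-5).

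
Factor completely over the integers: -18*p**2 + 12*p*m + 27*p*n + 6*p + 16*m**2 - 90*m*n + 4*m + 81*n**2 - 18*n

-(6*p - 8*m + 9*n - 2)*(3*p + 2*m - 9*n)

Group: -3*p*(6*p - 8*m + 9*n - 2) + (-2*m + 9*n)*(6*p - 8*m + 9*n - 2); both groups contain (6*p - 8*m + 9*n - 2).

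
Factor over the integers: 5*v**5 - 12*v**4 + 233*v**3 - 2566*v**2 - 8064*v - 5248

Among the possible rational roots, v = -1 is a root, so (v + 1) divides it; the quotient is 5*v**4 - 17*v**3 + 250*v**2 - 2816*v - 5248.
Next, v = -8/5 is a root, so (5*v + 8) is a factor; dividing leaves v**3 - 5*v**2 + 58*v - 656.
Continuing, v = 8 is a root, so (v - 8) is a factor; dividing leaves v**2 + 3*v + 82.
The quadratic v**2 + 3*v + 82 has discriminant -319 < 0 and is irreducible over ℤ.

(5*v + 8)*(v + 1)*(v - 8)*(v**2 + 3*v + 82)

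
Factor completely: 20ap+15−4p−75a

(4p−15)(5a−1)

Group as (20ap−75a) + (−4p+15) = 5a(4p−15) − (4p−15).
Both groups share the factor (4p−15).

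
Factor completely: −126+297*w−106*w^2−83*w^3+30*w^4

Testing divisors of the constant over divisors of the leading coefficient, w = −2 is a root, so (w+2) is a factor; dividing leaves 30*w^3−143*w^2+180*w−63.
Next, w = 3 is a root, so (w−3) is a factor; dividing leaves 30*w^2−53*w+21.
The remaining quadratic factors as (6*w−7)(5*w−3).

(5*w−3)*(6*w−7)*(w+2)*(w−3)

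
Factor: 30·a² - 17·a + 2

(5·a - 2)·(6·a - 1)

Need a pair with product 30·2 = 60 and sum -17: that's -12 and -5.
Split the middle term: 30·a² - 12·a - 5·a + 2 = 6·a·(5·a - 2) - (5·a - 2).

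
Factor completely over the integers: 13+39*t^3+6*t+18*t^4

Group as (18*t^4+6*t) + (39*t^3+13) = 6*t*(3*t^3+1) + 13*(3*t^3+1).
Both groups share the factor (3*t^3+1).

(6*t+13)*(3*t^3+1)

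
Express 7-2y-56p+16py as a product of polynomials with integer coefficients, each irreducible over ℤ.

(2y-7)(8p-1)

Group as (16py-56p) + (-2y+7) = 8p(2y-7) - (2y-7).
Both groups share the factor (2y-7).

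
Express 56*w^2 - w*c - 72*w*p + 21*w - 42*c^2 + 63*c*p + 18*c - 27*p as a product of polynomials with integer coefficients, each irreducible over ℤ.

Group: 7*w*(8*w - 7*c + 3) + (6*c - 9*p)*(8*w - 7*c + 3); both groups contain (8*w - 7*c + 3).

(8*w - 7*c + 3)*(7*w + 6*c - 9*p)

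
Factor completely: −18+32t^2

2(4t+3)(4t−3)

Pull out the common factor 2; 16t^2−9 is a difference of squares.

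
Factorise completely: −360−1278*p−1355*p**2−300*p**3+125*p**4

(5*p+3)*(5*p+4)*(5*p+6)*(p−5)

By the rational root theorem, p = −4/5 is a root, so (5*p+4) divides it; the quotient is 25*p**3−80*p**2−207*p−90.
Continuing, p = 5 is a root, so (p−5) is a factor; dividing leaves 25*p**2+45*p+18.
The remaining quadratic factors as (5*p+3)(5*p+6).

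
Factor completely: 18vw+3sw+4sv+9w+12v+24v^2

(4v+3w)(s+6v+3)

Group: s(4v+3w) + (6v+3)(4v+3w); both groups contain (4v+3w).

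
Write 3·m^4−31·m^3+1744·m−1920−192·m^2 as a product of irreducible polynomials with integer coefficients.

Among the possible rational roots, m = 12 is a root, so (m−12) is a factor; dividing leaves 3·m^3+5·m^2−132·m+160.
Next, m = −8 is a root, so (m+8) is a factor; dividing leaves 3·m^2−19·m+20.
The remaining quadratic factors as (3·m−4)(m−5).

(3·m−4)·(m+8)·(m−12)·(m−5)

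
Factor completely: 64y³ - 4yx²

Factor out 4y, leaving 16y² - x², which is a difference of two squares.

4y(4y - x)(4y + x)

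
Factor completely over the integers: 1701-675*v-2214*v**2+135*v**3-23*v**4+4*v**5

(4*v-3)*(v+1)*(v-9)*(v**2+3*v+63)

Testing divisors of the constant over divisors of the leading coefficient, v = 3/4 is a root, giving the factor (4*v-3) and quotient v**4-5*v**3+30*v**2-531*v-567.
Next, v = 9 is a root, so (v-9) is a factor; dividing leaves v**3+4*v**2+66*v+63.
Then v = -1 is a root, giving the factor (v+1) and quotient v**2+3*v+63.
The quadratic v**2+3*v+63 has discriminant -243 < 0 and is irreducible over ℤ.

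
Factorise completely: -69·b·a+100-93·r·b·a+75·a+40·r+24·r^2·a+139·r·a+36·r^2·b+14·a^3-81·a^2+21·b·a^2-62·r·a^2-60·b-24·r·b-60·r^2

(3·r-7·a-5)·(4·r-a+4)·(3·b+2·a-5)

Group: 3·b·(12·r^2-31·r·a-8·r+7·a^2-23·a-20) + (2·a-5)·(12·r^2-31·r·a-8·r+7·a^2-23·a-20); both groups contain (12·r^2-31·r·a-8·r+7·a^2-23·a-20), so (3·b+2·a-5) is a factor with cofactor 12·r^2-31·r·a-8·r+7·a^2-23·a-20.
The cofactor groups again: 12·r^2-31·r·a-8·r+7·a^2-23·a-20 = 4·r·(3·r-7·a-5) + (-a+4)·(3·r-7·a-5); both groups contain (3·r-7·a-5), giving (4·r-a+4)·(3·r-7·a-5).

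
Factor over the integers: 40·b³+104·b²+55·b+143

Group as (40·b³+55·b) + (104·b²+143) = 5·b·(8·b²+11) + 13·(8·b²+11).
Both groups share the factor (8·b²+11).

(5·b+13)·(8·b²+11)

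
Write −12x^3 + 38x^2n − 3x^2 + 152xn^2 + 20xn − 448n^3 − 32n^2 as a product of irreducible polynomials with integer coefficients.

Group: x(−12x^2 − 10xn − 3x + 112n^2 + 8n) − 4n(−12x^2 − 10xn − 3x + 112n^2 + 8n); both groups contain (−12x^2 − 10xn − 3x + 112n^2 + 8n), so (x − 4n) is a factor with cofactor −12x^2 − 10xn − 3x + 112n^2 + 8n.
The cofactor groups again: −12x^2 − 10xn − 3x + 112n^2 + 8n = −3x(4x + 14n + 1) + 8n(4x + 14n + 1); both groups contain (4x + 14n + 1), giving −(3x − 8n)(4x + 14n + 1).

−(x − 4n)(3x − 8n)(4x + 14n + 1)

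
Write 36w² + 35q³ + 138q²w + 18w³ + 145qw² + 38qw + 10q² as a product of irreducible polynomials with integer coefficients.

Group: q(35q² + 68qw + 10q + 9w² + 18w) + 2w(35q² + 68qw + 10q + 9w² + 18w); both groups contain (35q² + 68qw + 10q + 9w² + 18w), so (q + 2w) is a factor with cofactor 35q² + 68qw + 10q + 9w² + 18w.
The cofactor groups again: 35q² + 68qw + 10q + 9w² + 18w = 7q(5q + 9w) + (w + 2)(5q + 9w); both groups contain (5q + 9w), giving (7q + w + 2)(5q + 9w).

(5q + 9w)(7q + w + 2)(q + 2w)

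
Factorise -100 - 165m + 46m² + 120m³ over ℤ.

Among the possible rational roots, m = -5/6 is a root, so (6m + 5) divides it; the quotient is 20m² - 9m - 20.
The remaining quadratic factors as (4m - 5)(5m + 4).

(4m - 5)(5m + 4)(6m + 5)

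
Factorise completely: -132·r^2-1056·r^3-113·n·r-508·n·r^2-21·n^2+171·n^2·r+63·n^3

Group: 3·n·(21·n^2-20·n·r-7·n-96·r^2-12·r) + 11·r·(21·n^2-20·n·r-7·n-96·r^2-12·r); both groups contain (21·n^2-20·n·r-7·n-96·r^2-12·r), so (3·n+11·r) is a factor with cofactor 21·n^2-20·n·r-7·n-96·r^2-12·r.
The cofactor groups again: 21·n^2-20·n·r-7·n-96·r^2-12·r = 7·n·(3·n-8·r-1) + 12·r·(3·n-8·r-1); both groups contain (3·n-8·r-1), giving (7·n+12·r)·(3·n-8·r-1).

(3·n+11·r)·(3·n-8·r-1)·(7·n+12·r)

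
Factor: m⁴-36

(m²+6)(m²-6)

Substitute u = m² to get a quadratic in u, then factor.
m²-6 is irreducible over ℤ (6 is not a perfect square).
m²+6 is irreducible over ℤ (always positive, so no real roots).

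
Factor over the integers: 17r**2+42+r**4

(r**2+14)(r**2+3)

Substitute u = r**2 to get a quadratic in u, then factor.
r**2+14 is irreducible over ℤ (always positive, so no real roots).
r**2+3 is irreducible over ℤ (always positive, so no real roots).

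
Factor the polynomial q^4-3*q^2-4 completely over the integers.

(q+2)*(q-2)*(q^2+1)

Substitute u = q^2 to get a quadratic in u, then factor.
q^2+1 is irreducible over ℤ (sum of squares).
q^2-4 is a difference of squares.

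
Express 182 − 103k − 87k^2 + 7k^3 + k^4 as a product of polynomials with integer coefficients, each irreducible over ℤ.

Among the possible rational roots, k = 1 is a root, giving the factor (k − 1) and quotient k^3 + 8k^2 − 79k − 182.
Then k = −2 is a root, so (k + 2) is a factor; dividing leaves k^2 + 6k − 91.
The remaining quadratic factors as (k − 7)(k + 13).

(k + 13)(k + 2)(k − 1)(k − 7)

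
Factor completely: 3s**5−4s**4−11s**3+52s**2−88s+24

(3s−1)(s+3)(s−2)(s**2−2s+4)

Testing divisors of the constant over divisors of the leading coefficient, s = 2 is a root, so (s−2) divides it; the quotient is 3s**4+2s**3−7s**2+38s−12.
Next, s = 1/3 is a root, so (3s−1) divides it; the quotient is s**3+s**2−2s+12.
Next, s = −3 is a root, so (s+3) divides it; the quotient is s**2−2s+4.
The quadratic s**2−2s+4 has discriminant −12 < 0 and is irreducible over ℤ.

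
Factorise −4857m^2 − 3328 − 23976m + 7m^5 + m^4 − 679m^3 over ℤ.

(7m + 1)(m + 8)(m − 13)(m^2 + 5m + 32)

Testing divisors of the constant over divisors of the leading coefficient, m = 13 is a root, so (m − 13) is a factor; dividing leaves 7m^4 + 92m^3 + 517m^2 + 1864m + 256.
Continuing, m = −1/7 is a root, so (7m + 1) divides it; the quotient is m^3 + 13m^2 + 72m + 256.
Next, m = −8 is a root, giving the factor (m + 8) and quotient m^2 + 5m + 32.
The quadratic m^2 + 5m + 32 has discriminant −103 < 0 and is irreducible over ℤ.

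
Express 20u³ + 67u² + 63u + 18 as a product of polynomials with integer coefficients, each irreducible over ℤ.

By the rational root theorem, u = −3/4 is a root, so (4u + 3) is a factor; dividing leaves 5u² + 13u + 6.
The remaining quadratic factors as (5u + 3)(u + 2).

(4u + 3)(5u + 3)(u + 2)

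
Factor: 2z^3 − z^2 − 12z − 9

(2z + 3)(z + 1)(z − 3)

Testing divisors of the constant over divisors of the leading coefficient, z = −3/2 is a root, so (2z + 3) is a factor; dividing leaves z^2 − 2z − 3.
The remaining quadratic factors as (z − 3)(z + 1).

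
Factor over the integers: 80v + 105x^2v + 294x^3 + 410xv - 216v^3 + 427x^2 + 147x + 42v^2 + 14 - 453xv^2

(7x - 9v + 7)(6x + 3v + 1)(7x + 8v + 2)

Group: 7x(42x^2 - 33xv + 49x - 27v^2 + 12v + 7) + (8v + 2)(42x^2 - 33xv + 49x - 27v^2 + 12v + 7); both groups contain (42x^2 - 33xv + 49x - 27v^2 + 12v + 7), so (7x + 8v + 2) is a factor with cofactor 42x^2 - 33xv + 49x - 27v^2 + 12v + 7.
The cofactor groups again: 42x^2 - 33xv + 49x - 27v^2 + 12v + 7 = 6x(7x - 9v + 7) + (3v + 1)(7x - 9v + 7); both groups contain (7x - 9v + 7), giving (6x + 3v + 1)(7x - 9v + 7).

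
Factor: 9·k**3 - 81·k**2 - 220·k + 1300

(3·k + 13)·(3·k - 10)·(k - 10)

By the rational root theorem, k = 10 is a root, giving the factor (k - 10) and quotient 9·k**2 + 9·k - 130.
The remaining quadratic factors as (3·k - 10)(3·k + 13).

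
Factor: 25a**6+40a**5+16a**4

a**4(5a+4)**2

Every term has a factor of a**4; factoring it out leaves 25a**2+40a+16.
Recognize a perfect-square trinomial with the parts 5a and 4.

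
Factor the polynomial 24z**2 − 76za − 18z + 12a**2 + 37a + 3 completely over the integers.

Group: 6z(4z − 12a − 1) + (−a − 3)(4z − 12a − 1); both groups contain (4z − 12a − 1).

(4z − 12a − 1)(6z − a − 3)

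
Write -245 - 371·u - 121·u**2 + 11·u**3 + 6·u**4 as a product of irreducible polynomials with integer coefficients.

Trying the rational-root candidates, u = -1 is a root, so (u + 1) divides it; the quotient is 6·u**3 + 5·u**2 - 126·u - 245.
Continuing, u = 5 is a root, so (u - 5) is a factor; dividing leaves 6·u**2 + 35·u + 49.
The remaining quadratic factors as (2·u + 7)(3·u + 7).

(2·u + 7)·(3·u + 7)·(u + 1)·(u - 5)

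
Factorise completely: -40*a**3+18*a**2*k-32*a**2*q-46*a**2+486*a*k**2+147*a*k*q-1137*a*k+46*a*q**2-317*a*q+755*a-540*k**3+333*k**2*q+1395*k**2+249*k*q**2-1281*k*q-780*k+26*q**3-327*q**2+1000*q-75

Group: 4*a*(-10*a**2+42*a*k-3*a*q-49*a-36*k**2+27*k*q+57*k+13*q**2-66*q+5) + (15*k+2*q-15)*(-10*a**2+42*a*k-3*a*q-49*a-36*k**2+27*k*q+57*k+13*q**2-66*q+5); both groups contain (-10*a**2+42*a*k-3*a*q-49*a-36*k**2+27*k*q+57*k+13*q**2-66*q+5), so (4*a+15*k+2*q-15) is a factor with cofactor -10*a**2+42*a*k-3*a*q-49*a-36*k**2+27*k*q+57*k+13*q**2-66*q+5.
The cofactor groups again: -10*a**2+42*a*k-3*a*q-49*a-36*k**2+27*k*q+57*k+13*q**2-66*q+5 = -10*a*(a-3*k-q+5) + (12*k-13*q+1)*(a-3*k-q+5); both groups contain (a-3*k-q+5), giving -(10*a-12*k+13*q-1)*(a-3*k-q+5).

-(10*a-12*k+13*q-1)*(4*a+15*k+2*q-15)*(a-3*k-q+5)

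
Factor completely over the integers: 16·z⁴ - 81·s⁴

(2·z - 3·s)·(2·z + 3·s)·(4·z² + 9·s²)

(2·z)⁴ − (3·s)⁴ = ((2·z)² − (3·s)²)((2·z)² + (3·s)²); the first factor splits again, the second (4·z² + 9·s²) is irreducible.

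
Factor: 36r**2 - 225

Pull out the common factor 9; 4r**2 - 25 is a difference of squares.

9(2r + 5)(2r - 5)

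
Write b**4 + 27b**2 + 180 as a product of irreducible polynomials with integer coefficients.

Substitute u = b**2 to get a quadratic in u, then factor.
b**2 + 12 is irreducible over ℤ (always positive, so no real roots).
b**2 + 15 is irreducible over ℤ (always positive, so no real roots).

(b**2 + 12)(b**2 + 15)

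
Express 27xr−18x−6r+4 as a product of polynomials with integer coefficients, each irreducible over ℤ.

Group as (27xr−18x) + (−6r+4) = 9x(3r−2) − 2(3r−2).
Both groups share the factor (3r−2).

(3r−2)(9x−2)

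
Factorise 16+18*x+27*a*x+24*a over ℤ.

Group as (27*a*x+24*a) + (18*x+16) = 3*a*(9*x+8) + 2*(9*x+8).
Both groups share the factor (9*x+8).

(3*a+2)*(9*x+8)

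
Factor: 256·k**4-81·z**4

Difference of squares twice: with A = 4·k and B = 3·z, A⁴ − B⁴ = (A² − B²)(A² + B²), and A² − B² factors again.

(4·k+3·z)·(4·k-3·z)·(16·k**2+9·z**2)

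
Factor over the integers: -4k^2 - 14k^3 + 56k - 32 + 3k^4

(3k - 2)(k + 2)(k - 2)(k - 4)

Testing divisors of the constant over divisors of the leading coefficient, k = 2 is a root, so (k - 2) is a factor; dividing leaves 3k^3 - 8k^2 - 20k + 16.
Next, k = -2 is a root, so (k + 2) is a factor; dividing leaves 3k^2 - 14k + 8.
The remaining quadratic factors as (3k - 2)(k - 4).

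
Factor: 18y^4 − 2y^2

2y^2(3y + 1)(3y − 1)

Factor out 2y^2, leaving 9y^2 − 1, which is a difference of two squares.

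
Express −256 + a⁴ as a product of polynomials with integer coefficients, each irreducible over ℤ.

Write as (a²)² − (16)², then factor a² − 16 once more.

(a + 4)·(a − 4)·(a² + 16)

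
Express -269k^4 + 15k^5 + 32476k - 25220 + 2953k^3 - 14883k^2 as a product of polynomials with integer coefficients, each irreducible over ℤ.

(3k - 10)(5k - 13)(k - 2)(k^2 - 10k + 97)

By the rational root theorem, k = 13/5 is a root, giving the factor (5k - 13) and quotient 3k^4 - 46k^3 + 471k^2 - 1752k + 1940.
Next, k = 2 is a root, so (k - 2) divides it; the quotient is 3k^3 - 40k^2 + 391k - 970.
Continuing, k = 10/3 is a root, so (3k - 10) is a factor; dividing leaves k^2 - 10k + 97.
The quadratic k^2 - 10k + 97 has discriminant -288 < 0 and is irreducible over ℤ.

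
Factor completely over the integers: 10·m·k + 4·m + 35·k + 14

(2·m + 7)·(5·k + 2)

Group as (10·m·k + 4·m) + (35·k + 14) = 2·m·(5·k + 2) + 7·(5·k + 2).
Both groups share the factor (5·k + 2).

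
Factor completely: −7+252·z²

7·(6·z+1)·(6·z−1)

Pull out the common factor 7; 36·z²−1 is a difference of squares.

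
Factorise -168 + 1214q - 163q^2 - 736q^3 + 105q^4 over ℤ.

Among the possible rational roots, q = -4/3 is a root, so (3q + 4) divides it; the quotient is 35q^3 - 292q^2 + 335q - 42.
Then q = 6/5 is a root, giving the factor (5q - 6) and quotient 7q^2 - 50q + 7.
The remaining quadratic factors as (7q - 1)(q - 7).

(3q + 4)(5q - 6)(7q - 1)(q - 7)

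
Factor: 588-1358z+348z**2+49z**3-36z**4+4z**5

Among the possible rational roots, z = 6 is a root, so (z-6) is a factor; dividing leaves 4z**4-12z**3-23z**2+210z-98.
Next, z = 1/2 is a root, giving the factor (2z-1) and quotient 2z**3-5z**2-14z+98.
Continuing, z = -7/2 is a root, so (2z+7) is a factor; dividing leaves z**2-6z+14.
The quadratic z**2-6z+14 has discriminant -20 < 0 and is irreducible over ℤ.

(2z+7)(2z-1)(z-6)(z**2-6z+14)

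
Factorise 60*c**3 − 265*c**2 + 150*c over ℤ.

5*c*(3*c − 2)*(4*c − 15)

Pull out the common factor 5*c, then factor the remaining trinomial.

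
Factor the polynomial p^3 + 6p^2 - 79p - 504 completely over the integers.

Testing divisors of the constant over divisors of the leading coefficient, p = 9 is a root, so (p - 9) is a factor; dividing leaves p^2 + 15p + 56.
The remaining quadratic factors as (p + 7)(p + 8).

(p + 7)(p + 8)(p - 9)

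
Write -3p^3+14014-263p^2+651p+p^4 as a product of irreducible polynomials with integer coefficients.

By the rational root theorem, p = -14 is a root, so (p+14) is a factor; dividing leaves p^3-17p^2-25p+1001.
Continuing, p = 11 is a root, so (p-11) divides it; the quotient is p^2-6p-91.
The remaining quadratic factors as (p-13)(p+7).

(p+14)(p+7)(p-11)(p-13)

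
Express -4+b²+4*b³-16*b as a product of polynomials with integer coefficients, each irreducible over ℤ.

(4*b+1)*(b+2)*(b-2)

Among the possible rational roots, b = -1/4 is a root, so (4*b+1) is a factor; dividing leaves b²-4.
The remaining quadratic factors as (b-2)(b+2).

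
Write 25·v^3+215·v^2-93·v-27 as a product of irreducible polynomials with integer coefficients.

(5·v+1)·(5·v-3)·(v+9)

By the rational root theorem, v = 3/5 is a root, giving the factor (5·v-3) and quotient 5·v^2+46·v+9.
The remaining quadratic factors as (v+9)(5·v+1).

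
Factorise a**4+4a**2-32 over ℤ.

(a+2)(a-2)(a**2+8)

Substitute u = a**2 to get a quadratic in u, then factor.
a**2+8 is irreducible over ℤ (always positive, so no real roots).
a**2-4 is a difference of squares.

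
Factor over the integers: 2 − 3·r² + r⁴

Substitute u = r² to get a quadratic in u, then factor.
r² − 1 is a difference of squares.
r² − 2 is irreducible over ℤ (2 is not a perfect square).

(r + 1)·(r − 1)·(r² − 2)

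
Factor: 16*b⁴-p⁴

(2*b)⁴ − (p)⁴ = ((2*b)² − (p)²)((2*b)² + (p)²); the first factor splits again, the second (4*b²+p²) is irreducible.

(2*b+p)*(2*b-p)*(4*b²+p²)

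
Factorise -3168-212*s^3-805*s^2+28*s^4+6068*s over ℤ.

(2*s+11)*(2*s-9)*(7*s-4)*(s-8)

Testing divisors of the constant over divisors of the leading coefficient, s = 8 is a root, so (s-8) divides it; the quotient is 28*s^3+12*s^2-709*s+396.
Continuing, s = 9/2 is a root, so (2*s-9) divides it; the quotient is 14*s^2+69*s-44.
The remaining quadratic factors as (7*s-4)(2*s+11).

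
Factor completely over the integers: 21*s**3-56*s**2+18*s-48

(3*s-8)*(7*s**2+6)

Group as (21*s**3+18*s) + (-56*s**2-48) = 3*s*(7*s**2+6) - 8*(7*s**2+6).
Both groups share the factor (7*s**2+6).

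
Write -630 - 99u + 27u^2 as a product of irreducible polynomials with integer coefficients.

9(3u + 10)(u - 7)

Pull out the common factor 9, then factor the remaining trinomial.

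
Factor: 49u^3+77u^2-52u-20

(7u+2)(7u-5)(u+2)

Among the possible rational roots, u = -2 is a root, so (u+2) is a factor; dividing leaves 49u^2-21u-10.
The remaining quadratic factors as (7u+2)(7u-5).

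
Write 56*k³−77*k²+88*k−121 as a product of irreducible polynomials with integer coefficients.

Group as (56*k³+88*k) + (−77*k²−121) = 8*k*(7*k²+11) − 11*(7*k²+11).
Both groups share the factor (7*k²+11).

(8*k−11)*(7*k²+11)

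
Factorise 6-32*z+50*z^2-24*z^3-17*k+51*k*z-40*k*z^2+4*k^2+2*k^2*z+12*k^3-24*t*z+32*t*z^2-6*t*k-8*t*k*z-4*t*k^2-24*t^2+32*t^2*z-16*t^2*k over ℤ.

-(4*t-3*k-2*z+2)*(2*t+2*k+3*z-1)*(2*k-4*z+3)

Group: 2*k*(-8*t^2-2*t*k-8*t*z+6*k^2+13*k*z-7*k+6*z^2-8*z+2) + (-4*z+3)*(-8*t^2-2*t*k-8*t*z+6*k^2+13*k*z-7*k+6*z^2-8*z+2); both groups contain (-8*t^2-2*t*k-8*t*z+6*k^2+13*k*z-7*k+6*z^2-8*z+2), so (2*k-4*z+3) is a factor with cofactor -8*t^2-2*t*k-8*t*z+6*k^2+13*k*z-7*k+6*z^2-8*z+2.
The cofactor groups again: -8*t^2-2*t*k-8*t*z+6*k^2+13*k*z-7*k+6*z^2-8*z+2 = -2*t*(4*t-3*k-2*z+2) + (-2*k-3*z+1)*(4*t-3*k-2*z+2); both groups contain (4*t-3*k-2*z+2), giving -(2*t+2*k+3*z-1)*(4*t-3*k-2*z+2).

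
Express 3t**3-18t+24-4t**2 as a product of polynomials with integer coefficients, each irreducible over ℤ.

(3t-4)(t**2-6)

Group as (3t**3-18t) + (-4t**2+24) = 3t(t**2-6) - 4(t**2-6).
Both groups share the factor (t**2-6).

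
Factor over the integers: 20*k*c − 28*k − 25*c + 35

(4*k − 5)*(5*c − 7)

Group as (20*k*c − 28*k) + (−25*c + 35) = 4*k*(5*c − 7) − 5*(5*c − 7).
Both groups share the factor (5*c − 7).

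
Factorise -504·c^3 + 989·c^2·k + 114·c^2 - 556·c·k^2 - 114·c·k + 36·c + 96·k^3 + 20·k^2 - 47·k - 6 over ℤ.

-(7·c - 8·k - 1)·(8·c - 3·k + 2)·(9·c - 4·k - 3)

Group: 7·c·(-72·c^2 + 59·c·k + 6·c - 12·k^2 - k + 6) + (-8·k - 1)·(-72·c^2 + 59·c·k + 6·c - 12·k^2 - k + 6); both groups contain (-72·c^2 + 59·c·k + 6·c - 12·k^2 - k + 6), so (7·c - 8·k - 1) is a factor with cofactor -72·c^2 + 59·c·k + 6·c - 12·k^2 - k + 6.
The cofactor groups again: -72·c^2 + 59·c·k + 6·c - 12·k^2 - k + 6 = -8·c·(9·c - 4·k - 3) + (3·k - 2)·(9·c - 4·k - 3); both groups contain (9·c - 4·k - 3), giving -(8·c - 3·k + 2)·(9·c - 4·k - 3).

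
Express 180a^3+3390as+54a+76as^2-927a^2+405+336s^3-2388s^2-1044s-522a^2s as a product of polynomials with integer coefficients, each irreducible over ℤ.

(12a-14s-9)(3a+2s-15)(5a-12s+3)

Group: 3a(60a^2-214as-9a+168s^2+66s-27) + (2s-15)(60a^2-214as-9a+168s^2+66s-27); both groups contain (60a^2-214as-9a+168s^2+66s-27), so (3a+2s-15) is a factor with cofactor 60a^2-214as-9a+168s^2+66s-27.
The cofactor groups again: 60a^2-214as-9a+168s^2+66s-27 = 12a(5a-12s+3) + (-14s-9)(5a-12s+3); both groups contain (5a-12s+3), giving (12a-14s-9)(5a-12s+3).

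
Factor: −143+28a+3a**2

(3a−11)(a+13)

Need a pair with product 3·(−143) = −429 and sum 28: that's 39 and −11.
Split the middle term: 3a**2+39a − 11a−143 = 3a(a+13) − 11(a+13).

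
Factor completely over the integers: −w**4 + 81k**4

(3k + w)(3k − w)(9k**2 + w**2)

Difference of squares twice: with A = 3k and B = w, A⁴ − B⁴ = (A² − B²)(A² + B²), and A² − B² factors again.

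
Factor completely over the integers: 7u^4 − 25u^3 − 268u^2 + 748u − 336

(7u − 4)(u + 6)(u − 2)(u − 7)

Among the possible rational roots, u = 2 is a root, giving the factor (u − 2) and quotient 7u^3 − 11u^2 − 290u + 168.
Then u = 7 is a root, so (u − 7) is a factor; dividing leaves 7u^2 + 38u − 24.
The remaining quadratic factors as (7u − 4)(u + 6).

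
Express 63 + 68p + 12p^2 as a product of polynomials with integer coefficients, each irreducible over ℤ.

Need a pair with product 12·63 = 756 and sum 68: that's 54 and 14.
Split the middle term: 12p^2 + 54p + 14p + 63 = 6p(2p + 9) + 7(2p + 9).

(2p + 9)(6p + 7)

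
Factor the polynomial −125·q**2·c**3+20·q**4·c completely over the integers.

Pull out the common factor 5·q**2·c; 4·q**2−25·c**2 is a difference of squares.

5·c·q**2·(2·q−5·c)·(2·q+5·c)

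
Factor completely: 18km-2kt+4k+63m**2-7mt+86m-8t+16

Group: 9m(2k+7m+8) + (-t+2)(2k+7m+8); both groups contain (2k+7m+8).

(2k+7m+8)(9m-t+2)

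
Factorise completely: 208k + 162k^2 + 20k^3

Pull out the common factor 2k, then factor the remaining trinomial.

2k(2k + 13)(5k + 8)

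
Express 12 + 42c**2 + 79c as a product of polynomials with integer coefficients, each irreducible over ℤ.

Need a pair with product 42·12 = 504 and sum 79: that's 72 and 7.
Split the middle term: 42c**2 + 72c + 7c + 12 = 6c(7c + 12) + (7c + 12).

(6c + 1)(7c + 12)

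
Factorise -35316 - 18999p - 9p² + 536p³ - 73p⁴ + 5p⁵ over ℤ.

By the rational root theorem, p = 9 is a root, so (p - 9) is a factor; dividing leaves 5p⁴ - 28p³ + 284p² + 2547p + 3924.
Then p = -3 is a root, giving the factor (p + 3) and quotient 5p³ - 43p² + 413p + 1308.
Then p = -12/5 is a root, so (5p + 12) divides it; the quotient is p² - 11p + 109.
The quadratic p² - 11p + 109 has discriminant -315 < 0 and is irreducible over ℤ.

(5p + 12)(p + 3)(p - 9)(p² - 11p + 109)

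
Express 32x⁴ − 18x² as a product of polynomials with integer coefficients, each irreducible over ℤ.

2x²(4x + 3)(4x − 3)

Factor out 2x², leaving 16x² − 9, which is a difference of two squares.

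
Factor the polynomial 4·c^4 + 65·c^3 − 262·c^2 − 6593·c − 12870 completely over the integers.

(4·c + 9)·(c + 11)·(c + 13)·(c − 10)

By the rational root theorem, c = −9/4 is a root, so (4·c + 9) is a factor; dividing leaves c^3 + 14·c^2 − 97·c − 1430.
Then c = −13 is a root, so (c + 13) is a factor; dividing leaves c^2 + c − 110.
The remaining quadratic factors as (c − 10)(c + 11).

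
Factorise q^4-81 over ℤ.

Difference of squares twice: with A = q and B = 3, A⁴ − B⁴ = (A² − B²)(A² + B²), and A² − B² factors again.

(q+3)*(q-3)*(q^2+9)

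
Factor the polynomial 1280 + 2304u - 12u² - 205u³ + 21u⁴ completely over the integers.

By the rational root theorem, u = -4/7 is a root, so (7u + 4) divides it; the quotient is 3u³ - 31u² + 16u + 320.
Next, u = 8 is a root, so (u - 8) is a factor; dividing leaves 3u² - 7u - 40.
The remaining quadratic factors as (3u + 8)(u - 5).

(3u + 8)(7u + 4)(u - 5)(u - 8)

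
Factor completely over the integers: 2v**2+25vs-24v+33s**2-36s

(v+11s-12)(2v+3s)

Group: 2v(v+11s-12) + 3s(v+11s-12); both groups contain (v+11s-12).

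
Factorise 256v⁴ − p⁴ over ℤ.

(4v − p)(4v + p)(16v² + p²)

(4v)⁴ − (p)⁴ = ((4v)² − (p)²)((4v)² + (p)²); the first factor splits again, the second (16v² + p²) is irreducible.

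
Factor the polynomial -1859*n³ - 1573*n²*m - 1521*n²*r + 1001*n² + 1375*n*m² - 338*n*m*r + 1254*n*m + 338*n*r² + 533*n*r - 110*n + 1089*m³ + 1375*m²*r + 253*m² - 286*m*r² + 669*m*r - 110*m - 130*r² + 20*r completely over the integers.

-(13*n - 11*m - 5)*(11*n + 11*m - 2*r)*(13*n + 9*m + 13*r - 2)

Group: 13*n*(-143*n² - 22*n*m + 26*n*r + 55*n + 121*m² - 22*m*r + 55*m - 10*r) + (9*m + 13*r - 2)*(-143*n² - 22*n*m + 26*n*r + 55*n + 121*m² - 22*m*r + 55*m - 10*r); both groups contain (-143*n² - 22*n*m + 26*n*r + 55*n + 121*m² - 22*m*r + 55*m - 10*r), so (13*n + 9*m + 13*r - 2) is a factor with cofactor -143*n² - 22*n*m + 26*n*r + 55*n + 121*m² - 22*m*r + 55*m - 10*r.
The cofactor groups again: -143*n² - 22*n*m + 26*n*r + 55*n + 121*m² - 22*m*r + 55*m - 10*r = -11*n*(13*n - 11*m - 5) + (-11*m + 2*r)*(13*n - 11*m - 5); both groups contain (13*n - 11*m - 5), giving -(11*n + 11*m - 2*r)*(13*n - 11*m - 5).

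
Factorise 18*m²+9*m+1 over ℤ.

Need a pair with product 18·1 = 18 and sum 9: that's 3 and 6.
Split the middle term: 18*m²+3*m + 6*m+1 = 3*m*(6*m+1) + (6*m+1).

(3*m+1)*(6*m+1)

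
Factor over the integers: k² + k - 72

Two integers with product -72 and sum 1 are -8 and 9.

(k + 9)(k - 8)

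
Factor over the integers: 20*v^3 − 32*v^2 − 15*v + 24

(5*v − 8)*(4*v^2 − 3)

Group as (20*v^3 − 15*v) + (−32*v^2 + 24) = 5*v*(4*v^2 − 3) − 8*(4*v^2 − 3).
Both groups share the factor (4*v^2 − 3).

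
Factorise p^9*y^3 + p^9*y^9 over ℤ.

p^9*y^3*(y^2 + 1)*(y^4 - y^2 + 1)

Pull out the common factor p^9*y^3, leaving y^6 + 1.
Recognize a sum of cubes with the parts 1 and y^2.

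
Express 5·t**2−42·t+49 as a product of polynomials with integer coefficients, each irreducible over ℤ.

Need a pair with product 5·49 = 245 and sum −42: that's −7 and −35.
Split the middle term: 5·t**2−7·t − 35·t+49 = t·(5·t−7) − 7·(5·t−7).

(5·t−7)·(t−7)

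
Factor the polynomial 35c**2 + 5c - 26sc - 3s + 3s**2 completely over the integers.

Group: 3s(s - 7c - 1) - 5c(s - 7c - 1); both groups contain (s - 7c - 1).

(3s - 5c)(s - 7c - 1)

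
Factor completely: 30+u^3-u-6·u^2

(u+2)·(u-3)·(u-5)

By the rational root theorem, u = 3 is a root, so (u-3) is a factor; dividing leaves u^2-3·u-10.
The remaining quadratic factors as (u-5)(u+2).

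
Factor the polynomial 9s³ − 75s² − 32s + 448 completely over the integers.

Testing divisors of the constant over divisors of the leading coefficient, s = 8/3 is a root, giving the factor (3s − 8) and quotient 3s² − 17s − 56.
The remaining quadratic factors as (s − 8)(3s + 7).

(3s + 7)(3s − 8)(s − 8)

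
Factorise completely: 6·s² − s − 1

(2·s − 1)·(3·s + 1)

Need a pair with product 6·(−1) = −6 and sum −1: that's 2 and −3.
Split the middle term: 6·s² + 2·s − 3·s − 1 = 2·s·(3·s + 1) − (3·s + 1).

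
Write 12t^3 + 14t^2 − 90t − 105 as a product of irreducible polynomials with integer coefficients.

(6t + 7)(2t^2 − 15)

Group as (12t^3 − 90t) + (14t^2 − 105) = 6t(2t^2 − 15) + 7(2t^2 − 15).
Both groups share the factor (2t^2 − 15).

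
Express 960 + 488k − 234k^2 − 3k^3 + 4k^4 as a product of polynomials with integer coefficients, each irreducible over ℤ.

Among the possible rational roots, k = −8 is a root, giving the factor (k + 8) and quotient 4k^3 − 35k^2 + 46k + 120.
Then k = 6 is a root, so (k − 6) is a factor; dividing leaves 4k^2 − 11k − 20.
The remaining quadratic factors as (k − 4)(4k + 5).

(4k + 5)(k + 8)(k − 4)(k − 6)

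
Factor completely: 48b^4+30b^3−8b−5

Group as (48b^4−8b) + (30b^3−5) = 8b(6b^3−1) + 5(6b^3−1).
Both groups share the factor (6b^3−1).

(8b+5)(6b^3−1)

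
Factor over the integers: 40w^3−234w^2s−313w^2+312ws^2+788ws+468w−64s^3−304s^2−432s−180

(8w−2s−5)(w−4s−6)(5w−8s−6)

Group: 5w(8w^2−34ws−53w+8s^2+32s+30) + (−8s−6)(8w^2−34ws−53w+8s^2+32s+30); both groups contain (8w^2−34ws−53w+8s^2+32s+30), so (5w−8s−6) is a factor with cofactor 8w^2−34ws−53w+8s^2+32s+30.
The cofactor groups again: 8w^2−34ws−53w+8s^2+32s+30 = 8w(w−4s−6) + (−2s−5)(w−4s−6); both groups contain (w−4s−6), giving (8w−2s−5)(w−4s−6).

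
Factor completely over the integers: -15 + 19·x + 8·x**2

(8·x - 5)·(x + 3)

Need a pair with product 8·(-15) = -120 and sum 19: that's -5 and 24.
Split the middle term: 8·x**2 - 5·x + 24·x - 15 = x·(8·x - 5) + 3·(8·x - 5).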